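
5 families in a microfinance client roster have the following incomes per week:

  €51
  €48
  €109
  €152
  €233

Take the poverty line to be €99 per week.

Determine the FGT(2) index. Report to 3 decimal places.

Poor units: €48, €51 (q = 2 of N = 5).
Shortfall ratios: (99−48)/99 = 0.5152; (99−51)/99 = 0.4848.
Squared: 0.2654; 0.2351.
Sum = 0.500459; P₂ = 0.500459 / 5 = 0.100.

0.100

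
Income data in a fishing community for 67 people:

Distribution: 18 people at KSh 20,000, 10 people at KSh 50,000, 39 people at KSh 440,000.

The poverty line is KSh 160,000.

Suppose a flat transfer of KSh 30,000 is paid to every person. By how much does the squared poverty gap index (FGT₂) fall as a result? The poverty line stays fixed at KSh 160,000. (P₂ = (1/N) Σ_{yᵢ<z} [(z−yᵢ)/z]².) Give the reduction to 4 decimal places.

Before: below the line — 18×KSh 20,000, 10×KSh 50,000; squared poverty gap index (FGT₂) = 0.276236.
After the KSh 30,000 transfer: below the line — 18×KSh 50,000, 10×KSh 80,000; squared poverty gap index (FGT₂) = 0.164296.
Reduction = 0.276236 − 0.164296 = 0.1119.

0.1119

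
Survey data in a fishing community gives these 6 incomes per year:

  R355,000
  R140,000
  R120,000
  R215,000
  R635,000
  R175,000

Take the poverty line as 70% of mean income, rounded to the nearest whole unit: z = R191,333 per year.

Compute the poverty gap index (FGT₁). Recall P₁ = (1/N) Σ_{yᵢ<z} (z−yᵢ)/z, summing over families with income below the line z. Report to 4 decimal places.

0.1211

Poor units: R120,000, R140,000, R175,000 (q = 3 of N = 6).
Normalized shortfalls: (191333−120000)/191333 = 0.3728; (191333−140000)/191333 = 0.2683; (191333−175000)/191333 = 0.0854.
Sum of shortfalls = 0.726477; P₁ averages over all N: 0.726477 / 6 = 0.1211.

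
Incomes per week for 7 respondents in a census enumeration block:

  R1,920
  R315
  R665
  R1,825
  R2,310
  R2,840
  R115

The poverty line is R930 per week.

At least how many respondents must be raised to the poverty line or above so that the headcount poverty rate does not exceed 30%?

1

3 of the 7 respondents are poor, so H = 3/7 = 0.429.
A headcount ratio of at most 30% allows at most ⌊0.30 × 7⌋ = 2 poor respondents.
So at least 3 − 2 = 1 must be lifted.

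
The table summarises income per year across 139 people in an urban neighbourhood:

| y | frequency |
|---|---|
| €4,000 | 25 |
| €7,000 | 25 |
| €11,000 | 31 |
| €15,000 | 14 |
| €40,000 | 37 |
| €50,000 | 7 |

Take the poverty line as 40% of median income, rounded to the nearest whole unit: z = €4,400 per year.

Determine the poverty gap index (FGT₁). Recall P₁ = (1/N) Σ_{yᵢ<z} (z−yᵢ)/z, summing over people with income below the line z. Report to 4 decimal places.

0.0164

Poor units: 25×€4,000 (q = 25 of N = 139).
Relative gaps: (4400−4000)/4400 = 0.0909 (×25).
Sum of shortfalls = 2.272727; P₁ averages over all N: 2.272727 / 139 = 0.0164.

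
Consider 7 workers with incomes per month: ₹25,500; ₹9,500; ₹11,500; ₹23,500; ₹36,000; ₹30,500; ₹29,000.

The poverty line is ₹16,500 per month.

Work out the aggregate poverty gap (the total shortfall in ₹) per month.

₹12,000

Below the line: ₹9,500, ₹11,500 (q = 2 of N = 7).
Individual gaps: 16500−9500 = 7000; 16500−11500 = 5000.
Aggregate gap = ₹12,000.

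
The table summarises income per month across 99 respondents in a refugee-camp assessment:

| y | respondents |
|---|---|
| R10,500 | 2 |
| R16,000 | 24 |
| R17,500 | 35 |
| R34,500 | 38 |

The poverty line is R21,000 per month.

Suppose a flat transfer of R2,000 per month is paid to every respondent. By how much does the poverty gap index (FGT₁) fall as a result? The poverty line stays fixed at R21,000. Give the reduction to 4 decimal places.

Before: below the line — 2×R10,500, 24×R16,000, 35×R17,500; poverty gap index (FGT₁) = 0.126744.
After the R2,000 transfer: below the line — 2×R12,500, 24×R18,000, 35×R19,500; poverty gap index (FGT₁) = 0.068062.
Reduction = 0.126744 − 0.068062 = 0.0587.

0.0587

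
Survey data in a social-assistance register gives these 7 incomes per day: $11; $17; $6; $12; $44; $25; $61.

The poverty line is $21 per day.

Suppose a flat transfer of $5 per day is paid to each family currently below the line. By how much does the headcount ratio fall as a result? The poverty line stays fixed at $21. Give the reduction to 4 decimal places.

Before: below the line — $6, $11, $12, $17; headcount ratio = 0.571429.
After the $5 transfer: below the line — $11, $16, $17; headcount ratio = 0.428571.
Reduction = 0.571429 − 0.428571 = 0.1429.

0.1429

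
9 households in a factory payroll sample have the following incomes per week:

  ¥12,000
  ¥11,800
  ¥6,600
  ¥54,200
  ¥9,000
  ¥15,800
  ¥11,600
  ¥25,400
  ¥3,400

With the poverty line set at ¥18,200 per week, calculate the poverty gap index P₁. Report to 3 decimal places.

Below the line: ¥3,400, ¥6,600, ¥9,000, ¥11,600, ¥11,800, ¥12,000, ¥15,800 (q = 7 of N = 9).
Relative gaps: (18200−3400)/18200 = 0.8132; (18200−6600)/18200 = 0.6374; (18200−9000)/18200 = 0.5055; (18200−11600)/18200 = 0.3626; (18200−11800)/18200 = 0.3516; (18200−12000)/18200 = 0.3407; (18200−15800)/18200 = 0.1319.
Sum of shortfalls = 3.142857; P₁ averages over all N: 3.142857 / 9 = 0.349.

0.349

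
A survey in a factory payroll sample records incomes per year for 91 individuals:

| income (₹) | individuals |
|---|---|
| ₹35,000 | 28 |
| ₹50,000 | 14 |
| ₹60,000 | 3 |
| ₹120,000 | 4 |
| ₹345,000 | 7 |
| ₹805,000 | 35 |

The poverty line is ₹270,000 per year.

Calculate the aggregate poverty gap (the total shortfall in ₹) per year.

₹10,890,000

Poor units: 28×₹35,000, 14×₹50,000, 3×₹60,000, 4×₹120,000 (q = 49 of N = 91).
Individual gaps: 28×(270000−35000) = 6580000; 14×(270000−50000) = 3080000; 3×(270000−60000) = 630000; 4×(270000−120000) = 600000.
Aggregate gap = ₹10,890,000.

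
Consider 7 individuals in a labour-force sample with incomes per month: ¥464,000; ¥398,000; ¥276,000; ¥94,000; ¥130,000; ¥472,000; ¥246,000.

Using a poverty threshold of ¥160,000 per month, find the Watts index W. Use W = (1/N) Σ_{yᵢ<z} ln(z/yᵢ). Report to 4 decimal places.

Incomes under z: ¥94,000, ¥130,000 (q = 2 of N = 7).
ln(z/y) terms: ln(160000/94000) = 0.5319; ln(160000/130000) = 0.2076.
W = 0.739518 / 7 = 0.1056.

0.1056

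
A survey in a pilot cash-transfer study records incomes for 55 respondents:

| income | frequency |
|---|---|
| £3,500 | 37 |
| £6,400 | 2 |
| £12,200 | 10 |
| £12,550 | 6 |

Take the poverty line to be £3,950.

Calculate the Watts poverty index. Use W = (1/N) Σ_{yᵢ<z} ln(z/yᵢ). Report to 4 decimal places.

Poor units: 37×£3,500 (q = 37 of N = 55).
Log gaps: ln(3950/3500) = 0.1210 (×37).
W = 4.475247 / 55 = 0.0814.

0.0814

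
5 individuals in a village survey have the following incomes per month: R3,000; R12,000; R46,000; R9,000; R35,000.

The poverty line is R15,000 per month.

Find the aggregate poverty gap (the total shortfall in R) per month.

Below the line: R3,000, R9,000, R12,000 (q = 3 of N = 5).
Individual gaps: 15000−3000 = 12000; 15000−9000 = 6000; 15000−12000 = 3000.
Aggregate gap = R21,000.

R21,000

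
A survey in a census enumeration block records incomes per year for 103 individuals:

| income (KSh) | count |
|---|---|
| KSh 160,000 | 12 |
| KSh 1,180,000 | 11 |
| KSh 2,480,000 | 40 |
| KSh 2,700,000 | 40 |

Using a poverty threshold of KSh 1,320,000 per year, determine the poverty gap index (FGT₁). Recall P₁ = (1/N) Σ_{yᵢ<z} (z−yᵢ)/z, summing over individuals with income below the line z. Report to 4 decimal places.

0.1137

Poor units: 12×KSh 160,000, 11×KSh 1,180,000 (q = 23 of N = 103).
Relative gaps: (1320000−160000)/1320000 = 0.8788 (×12); (1320000−1180000)/1320000 = 0.1061 (×11).
Sum of shortfalls = 11.712121; P₁ averages over all N: 11.712121 / 103 = 0.1137.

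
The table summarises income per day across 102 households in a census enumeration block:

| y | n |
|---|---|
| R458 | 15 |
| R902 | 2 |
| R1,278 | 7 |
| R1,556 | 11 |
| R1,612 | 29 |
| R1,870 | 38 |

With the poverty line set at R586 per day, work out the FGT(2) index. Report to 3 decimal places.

Poor units: 15×R458 (q = 15 of N = 102).
Relative gaps: (586−458)/586 = 0.2184 (×15).
Squared: 0.0477 (×15).
Sum = 0.715675; P₂ = 0.715675 / 102 = 0.007.

0.007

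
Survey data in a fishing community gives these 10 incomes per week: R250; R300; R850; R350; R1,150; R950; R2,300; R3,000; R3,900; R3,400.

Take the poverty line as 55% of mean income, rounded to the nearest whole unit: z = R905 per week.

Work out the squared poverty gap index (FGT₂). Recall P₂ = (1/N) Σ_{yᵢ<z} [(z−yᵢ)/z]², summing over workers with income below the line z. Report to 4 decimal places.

0.1351

Poor units: R250, R300, R350, R850 (q = 4 of N = 10).
Shortfall ratios: (905−250)/905 = 0.7238; (905−300)/905 = 0.6685; (905−350)/905 = 0.6133; (905−850)/905 = 0.0608.
Squared: 0.5238; 0.4469; 0.3761; 0.0037.
Sum = 1.350508; P₂ = 1.350508 / 10 = 0.1351.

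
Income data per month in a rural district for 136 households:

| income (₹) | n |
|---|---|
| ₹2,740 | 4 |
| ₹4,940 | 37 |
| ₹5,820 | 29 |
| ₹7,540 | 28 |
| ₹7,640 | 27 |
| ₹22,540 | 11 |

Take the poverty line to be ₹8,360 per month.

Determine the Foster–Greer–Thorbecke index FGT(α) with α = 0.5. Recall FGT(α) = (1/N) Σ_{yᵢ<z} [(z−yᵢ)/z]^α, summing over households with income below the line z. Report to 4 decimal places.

Below the line: 4×₹2,740, 37×₹4,940, 29×₹5,820, 28×₹7,540, 27×₹7,640 (q = 125 of N = 136).
Normalized shortfalls: (8360−2740)/8360 = 0.6722 (×4); (8360−4940)/8360 = 0.4091 (×37); (8360−5820)/8360 = 0.3038 (×29); (8360−7540)/8360 = 0.0981 (×28); (8360−7640)/8360 = 0.0861 (×27).
Raised to α = 0.5: 0.81991 (×4); 0.63960 (×37); 0.55121 (×29); 0.31319 (×28); 0.29347 (×27).
Sum = 59.622793; FGT(0.5) = 59.622793 / 136 = 0.4384.

0.4384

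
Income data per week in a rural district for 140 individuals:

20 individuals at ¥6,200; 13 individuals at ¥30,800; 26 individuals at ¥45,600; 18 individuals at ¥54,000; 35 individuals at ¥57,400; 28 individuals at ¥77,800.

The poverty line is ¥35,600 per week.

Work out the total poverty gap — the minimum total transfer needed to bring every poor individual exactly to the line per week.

Below z: 20×¥6,200, 13×¥30,800 (q = 33 of N = 140).
Individual gaps: 20×(35600−6200) = 588000; 13×(35600−30800) = 62400.
Aggregate gap = ¥650,400.

¥650,400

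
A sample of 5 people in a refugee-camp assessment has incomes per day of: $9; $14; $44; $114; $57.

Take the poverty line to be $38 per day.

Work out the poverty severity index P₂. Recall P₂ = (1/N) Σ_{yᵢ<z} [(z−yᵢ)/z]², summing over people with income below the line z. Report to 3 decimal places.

0.196

Below z: $9, $14 (q = 2 of N = 5).
Gap ratios (z−y)/z: (38−9)/38 = 0.7632; (38−14)/38 = 0.6316.
Squared: 0.5824; 0.3989.
Sum = 0.981302; P₂ = 0.981302 / 5 = 0.196.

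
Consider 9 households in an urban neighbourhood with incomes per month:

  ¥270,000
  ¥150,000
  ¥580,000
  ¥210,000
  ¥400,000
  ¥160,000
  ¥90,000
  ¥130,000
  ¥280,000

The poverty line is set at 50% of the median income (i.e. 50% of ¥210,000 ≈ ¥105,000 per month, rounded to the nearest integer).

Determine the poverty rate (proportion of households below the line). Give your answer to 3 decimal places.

0.111

1 of the 9 households have income below ¥105,000.
H = 1/9 = 0.111.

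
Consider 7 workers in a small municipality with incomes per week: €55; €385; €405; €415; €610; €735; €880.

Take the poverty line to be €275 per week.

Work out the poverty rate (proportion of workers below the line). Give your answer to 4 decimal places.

1 of the 7 workers have income below €275.
H = 1/7 = 0.1429.

0.1429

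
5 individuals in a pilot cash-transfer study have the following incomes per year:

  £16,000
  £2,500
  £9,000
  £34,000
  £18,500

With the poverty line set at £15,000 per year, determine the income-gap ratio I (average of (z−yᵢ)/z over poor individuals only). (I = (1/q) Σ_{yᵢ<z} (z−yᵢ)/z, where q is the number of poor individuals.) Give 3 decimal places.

0.617

Incomes under z: £2,500, £9,000 (q = 2 of N = 5).
Shortfall ratios (z−y)/z: 0.8333, 0.4000; sum = 1.233333.
The income-gap ratio divides by q (the poor only): 1.233333 / 2 = 0.617.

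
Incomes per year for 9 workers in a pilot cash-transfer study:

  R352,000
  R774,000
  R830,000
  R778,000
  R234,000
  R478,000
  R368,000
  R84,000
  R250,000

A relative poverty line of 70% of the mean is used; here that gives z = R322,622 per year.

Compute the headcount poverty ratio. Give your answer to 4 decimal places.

3 of the 9 workers have income below R322,622.
H = 3/9 = 0.3333.

0.3333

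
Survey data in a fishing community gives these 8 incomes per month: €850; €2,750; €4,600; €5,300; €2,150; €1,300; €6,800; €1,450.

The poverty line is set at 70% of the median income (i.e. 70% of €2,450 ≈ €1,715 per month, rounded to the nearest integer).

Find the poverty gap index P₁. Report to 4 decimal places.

Incomes under z: €850, €1,300, €1,450 (q = 3 of N = 8).
Gap ratios (z−y)/z: (1715−850)/1715 = 0.5044; (1715−1300)/1715 = 0.2420; (1715−1450)/1715 = 0.1545.
Σ = 0.900875. Dividing by the full population N = 8 gives P₁ = 0.1126.

0.1126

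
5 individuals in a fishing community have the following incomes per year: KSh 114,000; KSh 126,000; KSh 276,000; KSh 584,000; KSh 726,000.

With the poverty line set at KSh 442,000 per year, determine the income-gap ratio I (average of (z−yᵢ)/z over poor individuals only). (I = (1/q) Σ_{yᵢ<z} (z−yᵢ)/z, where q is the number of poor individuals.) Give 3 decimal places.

0.611

Poor units: KSh 114,000, KSh 126,000, KSh 276,000 (q = 3 of N = 5).
Shortfall ratios (z−y)/z: 0.7421, 0.7149, 0.3756; sum = 1.832579.
I averages over the q = 3 poor units only: 1.832579 / 3 = 0.611.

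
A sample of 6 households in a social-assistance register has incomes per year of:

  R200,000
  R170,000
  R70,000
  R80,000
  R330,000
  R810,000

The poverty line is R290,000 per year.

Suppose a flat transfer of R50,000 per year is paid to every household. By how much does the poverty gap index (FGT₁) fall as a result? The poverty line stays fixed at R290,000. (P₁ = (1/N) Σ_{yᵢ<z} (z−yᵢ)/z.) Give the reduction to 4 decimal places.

0.1149

Before: below the line — R70,000, R80,000, R170,000, R200,000; poverty gap index (FGT₁) = 0.367816.
After the R50,000 transfer: below the line — R120,000, R130,000, R220,000, R250,000; poverty gap index (FGT₁) = 0.252874.
Reduction = 0.367816 − 0.252874 = 0.1149.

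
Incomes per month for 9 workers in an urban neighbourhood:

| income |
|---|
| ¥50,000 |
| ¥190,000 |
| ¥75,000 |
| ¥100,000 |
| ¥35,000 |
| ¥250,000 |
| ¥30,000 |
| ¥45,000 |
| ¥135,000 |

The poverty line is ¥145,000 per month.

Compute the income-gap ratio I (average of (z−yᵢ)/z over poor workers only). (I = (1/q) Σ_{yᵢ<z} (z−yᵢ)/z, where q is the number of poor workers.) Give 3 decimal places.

0.537

Incomes under z: ¥30,000, ¥35,000, ¥45,000, ¥50,000, ¥75,000, ¥100,000, ¥135,000 (q = 7 of N = 9).
Relative gaps: 0.7931, 0.7586, 0.6897, 0.6552, 0.4828, 0.3103, 0.0690; sum = 3.758621.
I averages over the q = 7 poor units only: 3.758621 / 7 = 0.537.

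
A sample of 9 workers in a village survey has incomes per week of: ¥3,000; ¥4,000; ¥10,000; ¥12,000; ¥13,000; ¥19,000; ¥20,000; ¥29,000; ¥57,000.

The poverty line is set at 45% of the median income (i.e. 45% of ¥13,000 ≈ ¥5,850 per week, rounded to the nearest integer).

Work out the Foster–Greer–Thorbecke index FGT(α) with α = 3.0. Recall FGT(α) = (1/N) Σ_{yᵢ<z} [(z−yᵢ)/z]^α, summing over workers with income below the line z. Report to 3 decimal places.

Incomes under z: ¥3,000, ¥4,000 (q = 2 of N = 9).
Normalized shortfalls: (5850−3000)/5850 = 0.4872; (5850−4000)/5850 = 0.3162.
Raised to α = 3.0: 0.11563; 0.03163.
Sum = 0.147255; FGT(3.0) = 0.147255 / 9 = 0.016.

0.016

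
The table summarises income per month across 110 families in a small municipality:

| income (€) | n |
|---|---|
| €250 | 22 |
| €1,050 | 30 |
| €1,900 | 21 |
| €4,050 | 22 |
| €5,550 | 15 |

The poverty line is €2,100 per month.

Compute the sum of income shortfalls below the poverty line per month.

€76,400

Incomes under z: 22×€250, 30×€1,050, 21×€1,900 (q = 73 of N = 110).
Individual gaps: 22×(2100−250) = 40700; 30×(2100−1050) = 31500; 21×(2100−1900) = 4200.
Aggregate gap = €76,400.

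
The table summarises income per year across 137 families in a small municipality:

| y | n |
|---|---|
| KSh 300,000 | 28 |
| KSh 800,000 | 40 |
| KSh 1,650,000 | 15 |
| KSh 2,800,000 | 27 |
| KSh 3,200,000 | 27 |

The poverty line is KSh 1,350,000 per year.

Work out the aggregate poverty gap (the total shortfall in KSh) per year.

Incomes under z: 28×KSh 300,000, 40×KSh 800,000 (q = 68 of N = 137).
Individual gaps: 28×(1350000−300000) = 29400000; 40×(1350000−800000) = 22000000.
Aggregate gap = KSh 51,400,000.

KSh 51,400,000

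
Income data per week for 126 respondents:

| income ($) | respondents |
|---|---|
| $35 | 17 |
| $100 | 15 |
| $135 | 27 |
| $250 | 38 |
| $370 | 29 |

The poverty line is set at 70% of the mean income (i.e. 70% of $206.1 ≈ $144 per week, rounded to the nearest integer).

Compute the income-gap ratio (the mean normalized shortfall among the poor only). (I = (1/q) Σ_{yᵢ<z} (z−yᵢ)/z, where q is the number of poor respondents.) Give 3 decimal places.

Below z: 17×$35, 15×$100, 27×$135 (q = 59 of N = 126).
Shortfall ratios (z−y)/z: 0.7569 (×17), 0.3056 (×15), 0.0625 (×27); sum = 19.138889.
The income-gap ratio divides by q (the poor only): 19.138889 / 59 = 0.324.

0.324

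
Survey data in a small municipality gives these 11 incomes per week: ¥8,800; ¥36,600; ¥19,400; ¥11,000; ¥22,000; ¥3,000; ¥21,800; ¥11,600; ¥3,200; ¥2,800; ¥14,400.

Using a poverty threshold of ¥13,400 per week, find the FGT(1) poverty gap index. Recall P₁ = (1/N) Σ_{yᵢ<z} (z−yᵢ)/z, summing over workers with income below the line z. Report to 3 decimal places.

0.271

Poor units: ¥2,800, ¥3,000, ¥3,200, ¥8,800, ¥11,000, ¥11,600 (q = 6 of N = 11).
Shortfall ratios: (13400−2800)/13400 = 0.7910; (13400−3000)/13400 = 0.7761; (13400−3200)/13400 = 0.7612; (13400−8800)/13400 = 0.3433; (13400−11000)/13400 = 0.1791; (13400−11600)/13400 = 0.1343.
Σ = 2.985075. Dividing by the full population N = 11 gives P₁ = 0.271.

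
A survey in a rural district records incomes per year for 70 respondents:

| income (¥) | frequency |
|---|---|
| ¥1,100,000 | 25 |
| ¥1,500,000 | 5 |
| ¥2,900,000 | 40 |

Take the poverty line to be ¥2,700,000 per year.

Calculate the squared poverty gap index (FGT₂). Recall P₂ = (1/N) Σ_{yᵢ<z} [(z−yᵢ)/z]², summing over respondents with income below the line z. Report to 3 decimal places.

0.140

Below z: 25×¥1,100,000, 5×¥1,500,000 (q = 30 of N = 70).
Shortfall ratios: (2700000−1100000)/2700000 = 0.5926 (×25); (2700000−1500000)/2700000 = 0.4444 (×5).
Squared: 0.3512 (×25); 0.1975 (×5).
Sum = 9.766804; P₂ = 9.766804 / 70 = 0.140.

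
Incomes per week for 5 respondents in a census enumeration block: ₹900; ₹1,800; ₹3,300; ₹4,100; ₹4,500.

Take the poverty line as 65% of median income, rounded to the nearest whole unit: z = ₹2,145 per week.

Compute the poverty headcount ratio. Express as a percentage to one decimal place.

2 of the 5 respondents have income below ₹2,145.
H = 2/5 = 40.0%.

40.0%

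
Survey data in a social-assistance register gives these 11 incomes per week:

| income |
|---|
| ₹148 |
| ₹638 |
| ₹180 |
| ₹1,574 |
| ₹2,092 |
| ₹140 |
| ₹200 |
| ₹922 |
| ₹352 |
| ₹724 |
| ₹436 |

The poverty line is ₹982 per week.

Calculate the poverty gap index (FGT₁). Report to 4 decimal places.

0.4719

Incomes under z: ₹140, ₹148, ₹180, ₹200, ₹352, ₹436, ₹638, ₹724, ₹922 (q = 9 of N = 11).
Shortfall ratios: (982−140)/982 = 0.8574; (982−148)/982 = 0.8493; (982−180)/982 = 0.8167; (982−200)/982 = 0.7963; (982−352)/982 = 0.6415; (982−436)/982 = 0.5560; (982−638)/982 = 0.3503; (982−724)/982 = 0.2627; (982−922)/982 = 0.0611.
Σ = 5.191446. Dividing by the full population N = 11 gives P₁ = 0.4719.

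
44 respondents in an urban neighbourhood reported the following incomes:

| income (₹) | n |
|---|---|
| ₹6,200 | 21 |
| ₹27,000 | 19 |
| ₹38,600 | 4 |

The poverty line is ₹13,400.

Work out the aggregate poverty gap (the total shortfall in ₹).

₹151,200

Poor units: 21×₹6,200 (q = 21 of N = 44).
Individual gaps: 21×(13400−6200) = 151200.
Aggregate gap = ₹151,200.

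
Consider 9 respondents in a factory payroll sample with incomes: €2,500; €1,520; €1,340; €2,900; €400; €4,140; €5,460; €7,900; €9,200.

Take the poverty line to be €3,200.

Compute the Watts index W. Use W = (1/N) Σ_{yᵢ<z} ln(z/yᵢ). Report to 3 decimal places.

0.449

Below z: €400, €1,340, €1,520, €2,500, €2,900 (q = 5 of N = 9).
ln(z/y) terms: ln(3200/400) = 2.0794; ln(3200/1340) = 0.8705; ln(3200/1520) = 0.7444; ln(3200/2500) = 0.2469; ln(3200/2900) = 0.0984.
W = 4.039663 / 9 = 0.449.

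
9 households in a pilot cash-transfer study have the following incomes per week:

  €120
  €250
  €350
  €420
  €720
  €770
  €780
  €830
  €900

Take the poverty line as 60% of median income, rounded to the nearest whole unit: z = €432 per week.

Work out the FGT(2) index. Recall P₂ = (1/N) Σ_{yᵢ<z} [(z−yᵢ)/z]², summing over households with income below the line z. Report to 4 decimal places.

0.0818

Below the line: €120, €250, €350, €420 (q = 4 of N = 9).
Gap ratios (z−y)/z: (432−120)/432 = 0.7222; (432−250)/432 = 0.4213; (432−350)/432 = 0.1898; (432−420)/432 = 0.0278.
Squared: 0.5216; 0.1775; 0.0360; 0.0008.
Sum = 0.735897; P₂ = 0.735897 / 9 = 0.0818.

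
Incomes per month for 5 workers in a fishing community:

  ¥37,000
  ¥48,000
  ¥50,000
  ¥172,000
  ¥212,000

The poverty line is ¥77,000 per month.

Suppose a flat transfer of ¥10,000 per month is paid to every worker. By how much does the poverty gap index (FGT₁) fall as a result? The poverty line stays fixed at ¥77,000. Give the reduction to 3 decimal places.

Before: below the line — ¥37,000, ¥48,000, ¥50,000; poverty gap index (FGT₁) = 0.24935.
After the ¥10,000 transfer: below the line — ¥47,000, ¥58,000, ¥60,000; poverty gap index (FGT₁) = 0.17143.
Reduction = 0.24935 − 0.17143 = 0.078.

0.078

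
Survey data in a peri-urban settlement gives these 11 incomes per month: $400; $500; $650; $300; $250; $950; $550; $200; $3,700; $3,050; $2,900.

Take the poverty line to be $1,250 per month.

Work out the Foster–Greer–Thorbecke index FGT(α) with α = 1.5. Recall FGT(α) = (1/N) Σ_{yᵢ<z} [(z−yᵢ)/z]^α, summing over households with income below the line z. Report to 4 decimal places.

Incomes under z: $200, $250, $300, $400, $500, $550, $650, $950 (q = 8 of N = 11).
Normalized shortfalls: (1250−200)/1250 = 0.8400; (1250−250)/1250 = 0.8000; (1250−300)/1250 = 0.7600; (1250−400)/1250 = 0.6800; (1250−500)/1250 = 0.6000; (1250−550)/1250 = 0.5600; (1250−650)/1250 = 0.4800; (1250−950)/1250 = 0.2400.
Raised to α = 1.5: 0.76987; 0.71554; 0.66255; 0.56074; 0.46476; 0.41907; 0.33255; 0.11758.
Sum = 4.042662; FGT(1.5) = 4.042662 / 11 = 0.3675.

0.3675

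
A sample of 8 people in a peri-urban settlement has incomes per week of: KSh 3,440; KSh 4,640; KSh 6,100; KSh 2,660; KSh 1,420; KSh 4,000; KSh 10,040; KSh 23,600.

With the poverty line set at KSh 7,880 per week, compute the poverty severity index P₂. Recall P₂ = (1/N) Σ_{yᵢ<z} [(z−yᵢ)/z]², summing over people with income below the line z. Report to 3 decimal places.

0.236

Below z: KSh 1,420, KSh 2,660, KSh 3,440, KSh 4,000, KSh 4,640, KSh 6,100 (q = 6 of N = 8).
Normalized shortfalls: (7880−1420)/7880 = 0.8198; (7880−2660)/7880 = 0.6624; (7880−3440)/7880 = 0.5635; (7880−4000)/7880 = 0.4924; (7880−4640)/7880 = 0.4112; (7880−6100)/7880 = 0.2259.
Squared: 0.6721; 0.4388; 0.3175; 0.2424; 0.1691; 0.0510.
Sum = 1.890895; P₂ = 1.890895 / 8 = 0.236.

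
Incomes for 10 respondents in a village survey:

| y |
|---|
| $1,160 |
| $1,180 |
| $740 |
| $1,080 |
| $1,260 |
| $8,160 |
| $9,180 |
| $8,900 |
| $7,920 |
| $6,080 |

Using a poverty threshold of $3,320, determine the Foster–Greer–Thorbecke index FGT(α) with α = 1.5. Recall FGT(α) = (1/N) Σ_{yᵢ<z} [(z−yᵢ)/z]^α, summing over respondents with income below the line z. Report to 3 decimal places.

0.277

Below z: $740, $1,080, $1,160, $1,180, $1,260 (q = 5 of N = 10).
Shortfall ratios: (3320−740)/3320 = 0.7771; (3320−1080)/3320 = 0.6747; (3320−1160)/3320 = 0.6506; (3320−1180)/3320 = 0.6446; (3320−1260)/3320 = 0.6205.
Raised to α = 1.5: 0.68505; 0.55420; 0.52478; 0.51750; 0.48876.
Sum = 2.770285; FGT(1.5) = 2.770285 / 10 = 0.277.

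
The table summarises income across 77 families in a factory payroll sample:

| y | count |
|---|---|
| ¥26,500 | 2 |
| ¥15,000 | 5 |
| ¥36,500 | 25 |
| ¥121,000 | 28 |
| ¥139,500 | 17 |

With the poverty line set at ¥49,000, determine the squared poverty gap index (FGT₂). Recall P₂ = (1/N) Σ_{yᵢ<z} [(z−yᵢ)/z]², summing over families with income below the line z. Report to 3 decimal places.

Incomes under z: 5×¥15,000, 2×¥26,500, 25×¥36,500 (q = 32 of N = 77).
Gap ratios (z−y)/z: (49000−15000)/49000 = 0.6939 (×5); (49000−26500)/49000 = 0.4592 (×2); (49000−36500)/49000 = 0.2551 (×25).
Squared: 0.4815 (×5); 0.2108 (×2); 0.0651 (×25).
Sum = 4.455956; P₂ = 4.455956 / 77 = 0.058.

0.058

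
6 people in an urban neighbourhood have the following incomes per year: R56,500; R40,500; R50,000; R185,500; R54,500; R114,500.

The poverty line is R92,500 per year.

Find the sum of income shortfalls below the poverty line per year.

Below z: R40,500, R50,000, R54,500, R56,500 (q = 4 of N = 6).
Individual gaps: 92500−40500 = 52000; 92500−50000 = 42500; 92500−54500 = 38000; 92500−56500 = 36000.
Aggregate gap = R168,500.

R168,500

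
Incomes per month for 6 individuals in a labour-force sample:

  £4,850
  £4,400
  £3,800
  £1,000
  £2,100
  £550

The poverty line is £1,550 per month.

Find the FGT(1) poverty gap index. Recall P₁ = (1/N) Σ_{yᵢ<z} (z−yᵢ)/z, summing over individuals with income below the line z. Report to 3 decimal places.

0.167

Poor units: £550, £1,000 (q = 2 of N = 6).
Relative gaps: (1550−550)/1550 = 0.6452; (1550−1000)/1550 = 0.3548.
Σ = 1.000000. Dividing by the full population N = 6 gives P₁ = 0.167.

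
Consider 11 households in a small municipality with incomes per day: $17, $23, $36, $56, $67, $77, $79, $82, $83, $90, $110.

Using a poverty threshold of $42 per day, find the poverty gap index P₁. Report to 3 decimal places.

Below z: $17, $23, $36 (q = 3 of N = 11).
Normalized shortfalls: (42−17)/42 = 0.5952; (42−23)/42 = 0.4524; (42−36)/42 = 0.1429.
Σ = 1.190476. Dividing by the full population N = 11 gives P₁ = 0.108.

0.108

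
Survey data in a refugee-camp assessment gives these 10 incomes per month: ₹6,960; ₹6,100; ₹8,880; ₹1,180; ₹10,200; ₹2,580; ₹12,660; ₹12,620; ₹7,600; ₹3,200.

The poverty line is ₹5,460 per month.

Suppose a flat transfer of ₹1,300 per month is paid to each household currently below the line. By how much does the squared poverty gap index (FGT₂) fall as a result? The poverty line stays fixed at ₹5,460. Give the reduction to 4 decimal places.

Before: below the line — ₹1,180, ₹2,580, ₹3,200; squared poverty gap index (FGT₂) = 0.106403.
After the ₹1,300 transfer: below the line — ₹2,480, ₹3,880, ₹4,500; squared poverty gap index (FGT₂) = 0.041254.
Reduction = 0.106403 − 0.041254 = 0.0651.

0.0651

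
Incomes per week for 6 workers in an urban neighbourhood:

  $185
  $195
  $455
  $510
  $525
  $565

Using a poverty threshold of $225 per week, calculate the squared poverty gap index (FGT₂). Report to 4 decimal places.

Incomes under z: $185, $195 (q = 2 of N = 6).
Normalized shortfalls: (225−185)/225 = 0.1778; (225−195)/225 = 0.1333.
Squared: 0.0316; 0.0178.
Sum = 0.049383; P₂ = 0.049383 / 6 = 0.0082.

0.0082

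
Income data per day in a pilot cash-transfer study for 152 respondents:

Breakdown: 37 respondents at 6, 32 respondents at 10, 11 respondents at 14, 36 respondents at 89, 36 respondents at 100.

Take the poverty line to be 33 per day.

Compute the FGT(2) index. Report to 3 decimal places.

0.289

Incomes under z: 37×6, 32×10, 11×14 (q = 80 of N = 152).
Gap ratios (z−y)/z: (33−6)/33 = 0.8182 (×37); (33−10)/33 = 0.6970 (×32); (33−14)/33 = 0.5758 (×11).
Squared: 0.6694 (×37); 0.4858 (×32); 0.3315 (×11).
Sum = 43.959596; P₂ = 43.959596 / 152 = 0.289.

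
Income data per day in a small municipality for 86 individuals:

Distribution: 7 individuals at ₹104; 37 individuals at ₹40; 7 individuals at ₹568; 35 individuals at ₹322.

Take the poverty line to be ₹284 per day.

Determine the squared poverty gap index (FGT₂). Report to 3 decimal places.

Below the line: 37×₹40, 7×₹104 (q = 44 of N = 86).
Shortfall ratios: (284−40)/284 = 0.8592 (×37); (284−104)/284 = 0.6338 (×7).
Squared: 0.7381 (×37); 0.4017 (×7).
Sum = 30.123388; P₂ = 30.123388 / 86 = 0.350.

0.350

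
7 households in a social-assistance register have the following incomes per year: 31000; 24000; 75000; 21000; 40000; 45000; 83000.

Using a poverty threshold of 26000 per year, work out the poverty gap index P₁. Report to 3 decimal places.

0.038

Incomes under z: 21000, 24000 (q = 2 of N = 7).
Relative gaps: (26000−21000)/26000 = 0.1923; (26000−24000)/26000 = 0.0769.
Σ = 0.269231. Dividing by the full population N = 7 gives P₁ = 0.038.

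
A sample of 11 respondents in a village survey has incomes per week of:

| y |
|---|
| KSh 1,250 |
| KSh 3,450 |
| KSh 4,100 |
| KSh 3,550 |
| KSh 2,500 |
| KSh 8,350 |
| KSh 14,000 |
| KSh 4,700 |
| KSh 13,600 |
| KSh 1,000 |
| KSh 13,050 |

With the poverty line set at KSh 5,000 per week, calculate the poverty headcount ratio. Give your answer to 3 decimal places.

7 of the 11 respondents have income below KSh 5,000.
H = 7/11 = 0.636.

0.636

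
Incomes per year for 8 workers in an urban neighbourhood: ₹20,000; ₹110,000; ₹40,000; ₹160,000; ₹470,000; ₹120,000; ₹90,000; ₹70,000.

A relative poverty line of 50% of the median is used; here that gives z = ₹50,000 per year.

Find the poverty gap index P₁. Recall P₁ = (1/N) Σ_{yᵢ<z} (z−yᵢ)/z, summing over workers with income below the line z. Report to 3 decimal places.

Incomes under z: ₹20,000, ₹40,000 (q = 2 of N = 8).
Gap ratios (z−y)/z: (50000−20000)/50000 = 0.6000; (50000−40000)/50000 = 0.2000.
Sum of shortfalls = 0.800000; P₁ averages over all N: 0.800000 / 8 = 0.100.

0.100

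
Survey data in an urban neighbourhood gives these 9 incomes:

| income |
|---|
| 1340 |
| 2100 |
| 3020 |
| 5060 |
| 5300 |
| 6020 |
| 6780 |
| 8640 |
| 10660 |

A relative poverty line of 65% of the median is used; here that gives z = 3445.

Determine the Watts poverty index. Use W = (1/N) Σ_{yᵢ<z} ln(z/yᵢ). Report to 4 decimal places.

0.1745

Below the line: 1340, 2100, 3020 (q = 3 of N = 9).
Log shortfalls: ln(3445/1340) = 0.9443; ln(3445/2100) = 0.4950; ln(3445/3020) = 0.1317.
W = 1.570908 / 9 = 0.1745.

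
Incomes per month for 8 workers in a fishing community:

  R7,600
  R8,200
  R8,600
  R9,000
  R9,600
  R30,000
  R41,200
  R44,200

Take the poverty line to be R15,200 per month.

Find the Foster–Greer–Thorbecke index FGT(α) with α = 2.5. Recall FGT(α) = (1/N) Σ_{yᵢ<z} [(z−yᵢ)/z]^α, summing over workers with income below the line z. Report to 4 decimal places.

0.0792

Poor units: R7,600, R8,200, R8,600, R9,000, R9,600 (q = 5 of N = 8).
Gap ratios (z−y)/z: (15200−7600)/15200 = 0.5000; (15200−8200)/15200 = 0.4605; (15200−8600)/15200 = 0.4342; (15200−9000)/15200 = 0.4079; (15200−9600)/15200 = 0.3684.
Raised to α = 2.5: 0.17678; 0.14392; 0.12424; 0.10626; 0.08239.
Sum = 0.633586; FGT(2.5) = 0.633586 / 8 = 0.0792.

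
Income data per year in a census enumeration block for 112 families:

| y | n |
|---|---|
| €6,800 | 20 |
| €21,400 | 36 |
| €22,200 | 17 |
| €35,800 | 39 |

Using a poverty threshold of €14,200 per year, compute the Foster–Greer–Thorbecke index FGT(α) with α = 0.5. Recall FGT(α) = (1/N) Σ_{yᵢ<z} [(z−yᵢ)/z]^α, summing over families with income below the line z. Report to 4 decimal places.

0.1289

Poor units: 20×€6,800 (q = 20 of N = 112).
Relative gaps: (14200−6800)/14200 = 0.5211 (×20).
Raised to α = 0.5: 0.72189 (×20).
Sum = 14.437822; FGT(0.5) = 14.437822 / 112 = 0.1289.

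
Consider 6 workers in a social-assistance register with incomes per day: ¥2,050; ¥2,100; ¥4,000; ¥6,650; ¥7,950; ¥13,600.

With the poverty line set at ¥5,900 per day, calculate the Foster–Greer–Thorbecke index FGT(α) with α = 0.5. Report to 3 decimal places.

Incomes under z: ¥2,050, ¥2,100, ¥4,000 (q = 3 of N = 6).
Relative gaps: (5900−2050)/5900 = 0.6525; (5900−2100)/5900 = 0.6441; (5900−4000)/5900 = 0.3220.
Raised to α = 0.5: 0.80780; 0.80254; 0.56748.
Sum = 2.177820; FGT(0.5) = 2.177820 / 6 = 0.363.

0.363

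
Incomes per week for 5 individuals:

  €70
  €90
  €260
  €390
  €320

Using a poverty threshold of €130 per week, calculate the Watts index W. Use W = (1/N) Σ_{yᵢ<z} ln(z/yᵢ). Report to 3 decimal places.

0.197

Below z: €70, €90 (q = 2 of N = 5).
ln(z/y) terms: ln(130/70) = 0.6190; ln(130/90) = 0.3677.
W = 0.986764 / 5 = 0.197.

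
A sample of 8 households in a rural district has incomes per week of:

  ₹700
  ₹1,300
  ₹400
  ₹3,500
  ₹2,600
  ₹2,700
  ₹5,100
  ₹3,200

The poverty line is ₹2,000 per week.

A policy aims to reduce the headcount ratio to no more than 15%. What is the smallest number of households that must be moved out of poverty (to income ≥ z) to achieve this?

2

3 of the 8 households are poor, so H = 3/8 = 0.375.
A headcount ratio of at most 15% allows at most ⌊0.15 × 8⌋ = 1 poor households.
So at least 3 − 1 = 2 must be lifted.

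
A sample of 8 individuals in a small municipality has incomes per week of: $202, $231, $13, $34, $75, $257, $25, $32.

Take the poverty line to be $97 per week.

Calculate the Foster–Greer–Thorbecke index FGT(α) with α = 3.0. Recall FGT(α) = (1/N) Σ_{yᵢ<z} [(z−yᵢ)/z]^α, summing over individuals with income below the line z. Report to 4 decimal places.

0.2056

Poor units: $13, $25, $32, $34, $75 (q = 5 of N = 8).
Shortfall ratios: (97−13)/97 = 0.8660; (97−25)/97 = 0.7423; (97−32)/97 = 0.6701; (97−34)/97 = 0.6495; (97−75)/97 = 0.2268.
Raised to α = 3.0: 0.64942; 0.40896; 0.30090; 0.27397; 0.01167.
Sum = 1.644918; FGT(3.0) = 1.644918 / 8 = 0.2056.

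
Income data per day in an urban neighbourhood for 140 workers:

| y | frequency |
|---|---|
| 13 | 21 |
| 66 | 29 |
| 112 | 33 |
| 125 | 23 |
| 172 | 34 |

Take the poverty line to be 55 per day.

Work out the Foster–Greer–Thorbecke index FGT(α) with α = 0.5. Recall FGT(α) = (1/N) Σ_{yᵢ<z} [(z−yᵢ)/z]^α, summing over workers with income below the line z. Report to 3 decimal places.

Below the line: 21×13 (q = 21 of N = 140).
Shortfall ratios: (55−13)/55 = 0.7636 (×21).
Raised to α = 0.5: 0.87386 (×21).
Sum = 18.351121; FGT(0.5) = 18.351121 / 140 = 0.131.

0.131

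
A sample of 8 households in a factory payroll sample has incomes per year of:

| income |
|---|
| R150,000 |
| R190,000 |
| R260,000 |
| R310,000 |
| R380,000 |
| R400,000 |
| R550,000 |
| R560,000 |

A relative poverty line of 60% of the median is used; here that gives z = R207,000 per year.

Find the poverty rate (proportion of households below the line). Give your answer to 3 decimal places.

0.250

2 of the 8 households have income below R207,000.
H = 2/8 = 0.250.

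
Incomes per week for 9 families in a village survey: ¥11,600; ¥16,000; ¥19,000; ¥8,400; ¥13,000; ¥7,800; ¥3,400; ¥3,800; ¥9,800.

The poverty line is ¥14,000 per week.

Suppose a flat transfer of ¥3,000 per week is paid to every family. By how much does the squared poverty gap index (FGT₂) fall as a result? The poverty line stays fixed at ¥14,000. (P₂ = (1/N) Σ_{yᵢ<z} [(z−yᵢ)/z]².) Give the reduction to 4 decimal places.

0.1035

Before: below the line — ¥3,400, ¥3,800, ¥7,800, ¥8,400, ¥9,800, ¥11,600, ¥13,000; squared poverty gap index (FGT₂) = 0.176077.
After the ¥3,000 transfer: below the line — ¥6,400, ¥6,800, ¥10,800, ¥11,400, ¥12,800; squared poverty gap index (FGT₂) = 0.072585.
Reduction = 0.176077 − 0.072585 = 0.1035.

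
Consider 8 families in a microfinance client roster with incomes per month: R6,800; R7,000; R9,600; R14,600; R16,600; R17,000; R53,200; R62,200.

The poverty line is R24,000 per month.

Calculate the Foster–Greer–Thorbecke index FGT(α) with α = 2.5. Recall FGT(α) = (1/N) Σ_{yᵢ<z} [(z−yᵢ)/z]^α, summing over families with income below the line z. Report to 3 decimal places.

0.166

Below the line: R6,800, R7,000, R9,600, R14,600, R16,600, R17,000 (q = 6 of N = 8).
Shortfall ratios: (24000−6800)/24000 = 0.7167; (24000−7000)/24000 = 0.7083; (24000−9600)/24000 = 0.6000; (24000−14600)/24000 = 0.3917; (24000−16600)/24000 = 0.3083; (24000−17000)/24000 = 0.2917.
Raised to α = 2.5: 0.43480; 0.42227; 0.27885; 0.09600; 0.05279; 0.04594.
Sum = 1.330669; FGT(2.5) = 1.330669 / 8 = 0.166.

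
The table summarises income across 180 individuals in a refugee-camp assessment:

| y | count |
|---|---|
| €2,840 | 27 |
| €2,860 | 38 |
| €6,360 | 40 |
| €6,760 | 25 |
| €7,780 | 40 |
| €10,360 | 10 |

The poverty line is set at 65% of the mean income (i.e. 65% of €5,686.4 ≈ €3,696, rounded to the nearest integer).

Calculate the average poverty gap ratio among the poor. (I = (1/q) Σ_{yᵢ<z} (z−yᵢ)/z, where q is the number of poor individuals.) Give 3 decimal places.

0.228

Below z: 27×€2,840, 38×€2,860 (q = 65 of N = 180).
Relative gaps: 0.2316 (×27), 0.2262 (×38); sum = 14.848485.
The income-gap ratio divides by q (the poor only): 14.848485 / 65 = 0.228.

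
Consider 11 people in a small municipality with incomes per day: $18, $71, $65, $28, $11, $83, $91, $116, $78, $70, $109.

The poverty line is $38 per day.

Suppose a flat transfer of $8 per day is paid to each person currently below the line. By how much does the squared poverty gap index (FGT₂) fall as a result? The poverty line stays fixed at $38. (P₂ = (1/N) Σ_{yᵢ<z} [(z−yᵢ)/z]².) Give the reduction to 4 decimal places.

0.0453

Before: below the line — $11, $18, $28; squared poverty gap index (FGT₂) = 0.077373.
After the $8 transfer: below the line — $19, $26, $36; squared poverty gap index (FGT₂) = 0.032045.
Reduction = 0.077373 − 0.032045 = 0.0453.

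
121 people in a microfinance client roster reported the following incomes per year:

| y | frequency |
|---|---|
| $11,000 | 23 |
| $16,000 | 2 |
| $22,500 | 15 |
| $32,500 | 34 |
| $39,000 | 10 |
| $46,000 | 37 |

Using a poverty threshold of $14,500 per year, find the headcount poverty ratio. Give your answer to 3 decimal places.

0.190

23 of the 121 people have income below $14,500.
H = 23/121 = 0.190.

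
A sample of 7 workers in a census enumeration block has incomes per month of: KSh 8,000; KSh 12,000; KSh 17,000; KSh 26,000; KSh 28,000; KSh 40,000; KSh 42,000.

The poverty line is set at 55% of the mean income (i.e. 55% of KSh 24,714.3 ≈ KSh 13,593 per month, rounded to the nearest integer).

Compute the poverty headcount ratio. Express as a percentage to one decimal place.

2 of the 7 workers have income below KSh 13,593.
H = 2/7 = 28.6%.

28.6%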